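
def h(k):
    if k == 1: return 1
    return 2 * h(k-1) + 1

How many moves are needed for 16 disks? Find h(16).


h(16) = 2 * h(15) + 1
h(15) = 2 * h(14) + 1
h(14) = 2 * h(13) + 1
h(13) = 2 * h(12) + 1
h(12) = 2 * h(11) + 1
h(11) = 2 * h(10) + 1
h(10) = 2 * h(9) + 1
h(9) = 2 * h(8) + 1
h(8) = 2 * h(7) + 1
h(7) = 2 * h(6) + 1
h(6) = 2 * h(5) + 1
h(5) = 2 * h(4) + 1
h(4) = 2 * h(3) + 1
h(3) = 2 * h(2) + 1
h(2) = 2 * h(1) + 1
h(1) = 1  (base case)
h(2) = 2 * 1 + 1 = 3
h(3) = 2 * 3 + 1 = 7
h(4) = 2 * 7 + 1 = 15
h(5) = 2 * 15 + 1 = 31
h(6) = 2 * 31 + 1 = 63
h(7) = 2 * 63 + 1 = 127
h(8) = 2 * 127 + 1 = 255
h(9) = 2 * 255 + 1 = 511
h(10) = 2 * 511 + 1 = 1023
h(11) = 2 * 1023 + 1 = 2047
h(12) = 2 * 2047 + 1 = 4095
h(13) = 2 * 4095 + 1 = 8191
h(14) = 2 * 8191 + 1 = 16383
h(15) = 2 * 16383 + 1 = 32767
h(16) = 2 * 32767 + 1 = 65535

65535


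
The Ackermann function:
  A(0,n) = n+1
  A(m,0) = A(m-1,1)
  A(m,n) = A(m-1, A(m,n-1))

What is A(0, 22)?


A(0, 22) = 23
Result: A(0, 22) = 23

23


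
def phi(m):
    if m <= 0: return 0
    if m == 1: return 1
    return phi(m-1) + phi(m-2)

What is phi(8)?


Computing phi(8) bottom-up:
phi(0) = 0
phi(1) = 1
phi(2) = phi(1) + phi(0) = 1 + 0 = 1
phi(3) = phi(2) + phi(1) = 1 + 1 = 2
phi(4) = phi(3) + phi(2) = 2 + 1 = 3
phi(5) = phi(4) + phi(3) = 3 + 2 = 5
phi(6) = phi(5) + phi(4) = 5 + 3 = 8
phi(7) = phi(6) + phi(5) = 8 + 5 = 13
phi(8) = phi(7) + phi(6) = 13 + 8 = 21

21


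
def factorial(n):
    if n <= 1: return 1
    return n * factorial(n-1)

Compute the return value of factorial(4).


factorial(4)
= 4 * factorial(3)
= 4 * 3 * factorial(2)
= 4 * 3 * 2 * factorial(1)
= 4 * 3 * 2 * 1
= 24

24


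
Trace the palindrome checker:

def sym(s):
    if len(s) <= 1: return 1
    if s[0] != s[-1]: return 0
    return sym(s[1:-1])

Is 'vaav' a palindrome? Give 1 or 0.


sym('vaav'): s[0]='v' == s[-1]='v' -> check sym('aa')
sym('aa'): s[0]='a' == s[-1]='a' -> check sym('')
sym(''): len <= 1 -> return 1  (base case)
Result: 1 (palindrome)

1


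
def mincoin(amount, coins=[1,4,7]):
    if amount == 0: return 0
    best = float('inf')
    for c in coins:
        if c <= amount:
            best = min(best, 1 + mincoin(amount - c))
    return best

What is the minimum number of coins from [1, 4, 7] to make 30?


Building up with DP:
mincoin(0) = 0
mincoin(1) = min(1+mincoin(0)=1+0=1) = 1
mincoin(2) = min(1+mincoin(1)=1+1=2) = 2
mincoin(3) = min(1+mincoin(2)=1+2=3) = 3
mincoin(4) = min(1+mincoin(3)=1+3=4, 1+mincoin(0)=1+0=1) = 1
mincoin(5) = min(1+mincoin(4)=1+1=2, 1+mincoin(1)=1+1=2) = 2
mincoin(6) = min(1+mincoin(5)=1+2=3, 1+mincoin(2)=1+2=3) = 3
mincoin(7) = min(1+mincoin(6)=1+3=4, 1+mincoin(3)=1+3=4, 1+mincoin(0)=1+0=1) = 1
mincoin(8) = min(1+mincoin(7)=1+1=2, 1+mincoin(4)=1+1=2, 1+mincoin(1)=1+1=2) = 2
mincoin(9) = min(1+mincoin(8)=1+2=3, 1+mincoin(5)=1+2=3, 1+mincoin(2)=1+2=3) = 3
mincoin(10) = min(1+mincoin(9)=1+3=4, 1+mincoin(6)=1+3=4, 1+mincoin(3)=1+3=4) = 4
mincoin(11) = min(1+mincoin(10)=1+4=5, 1+mincoin(7)=1+1=2, 1+mincoin(4)=1+1=2) = 2
mincoin(12) = min(1+mincoin(11)=1+2=3, 1+mincoin(8)=1+2=3, 1+mincoin(5)=1+2=3) = 3
mincoin(13) = min(1+mincoin(12)=1+3=4, 1+mincoin(9)=1+3=4, 1+mincoin(6)=1+3=4) = 4
mincoin(14) = min(1+mincoin(13)=1+4=5, 1+mincoin(10)=1+4=5, 1+mincoin(7)=1+1=2) = 2
mincoin(15) = min(1+mincoin(14)=1+2=3, 1+mincoin(11)=1+2=3, 1+mincoin(8)=1+2=3) = 3
mincoin(16) = min(1+mincoin(15)=1+3=4, 1+mincoin(12)=1+3=4, 1+mincoin(9)=1+3=4) = 4
mincoin(17) = min(1+mincoin(16)=1+4=5, 1+mincoin(13)=1+4=5, 1+mincoin(10)=1+4=5) = 5
mincoin(18) = min(1+mincoin(17)=1+5=6, 1+mincoin(14)=1+2=3, 1+mincoin(11)=1+2=3) = 3
mincoin(19) = min(1+mincoin(18)=1+3=4, 1+mincoin(15)=1+3=4, 1+mincoin(12)=1+3=4) = 4
mincoin(20) = min(1+mincoin(19)=1+4=5, 1+mincoin(16)=1+4=5, 1+mincoin(13)=1+4=5) = 5
mincoin(21) = min(1+mincoin(20)=1+5=6, 1+mincoin(17)=1+5=6, 1+mincoin(14)=1+2=3) = 3
mincoin(22) = min(1+mincoin(21)=1+3=4, 1+mincoin(18)=1+3=4, 1+mincoin(15)=1+3=4) = 4
mincoin(23) = min(1+mincoin(22)=1+4=5, 1+mincoin(19)=1+4=5, 1+mincoin(16)=1+4=5) = 5
mincoin(24) = min(1+mincoin(23)=1+5=6, 1+mincoin(20)=1+5=6, 1+mincoin(17)=1+5=6) = 6
mincoin(25) = min(1+mincoin(24)=1+6=7, 1+mincoin(21)=1+3=4, 1+mincoin(18)=1+3=4) = 4
mincoin(26) = min(1+mincoin(25)=1+4=5, 1+mincoin(22)=1+4=5, 1+mincoin(19)=1+4=5) = 5
mincoin(27) = min(1+mincoin(26)=1+5=6, 1+mincoin(23)=1+5=6, 1+mincoin(20)=1+5=6) = 6
mincoin(28) = min(1+mincoin(27)=1+6=7, 1+mincoin(24)=1+6=7, 1+mincoin(21)=1+3=4) = 4
mincoin(29) = min(1+mincoin(28)=1+4=5, 1+mincoin(25)=1+4=5, 1+mincoin(22)=1+4=5) = 5
mincoin(30) = min(1+mincoin(29)=1+5=6, 1+mincoin(26)=1+5=6, 1+mincoin(23)=1+5=6) = 6

6


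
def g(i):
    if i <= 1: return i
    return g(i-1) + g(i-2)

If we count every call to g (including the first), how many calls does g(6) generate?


Let C(n) = total calls for g(n)
C(0) = 1, C(1) = 1
C(2) = 1 + C(1) + C(0) = 1 + 1 + 1 = 3
C(3) = 1 + C(2) + C(1) = 1 + 3 + 1 = 5
C(4) = 1 + C(3) + C(2) = 1 + 5 + 3 = 9
C(5) = 1 + C(4) + C(3) = 1 + 9 + 5 = 15
C(6) = 1 + C(5) + C(4) = 1 + 15 + 9 = 25

25


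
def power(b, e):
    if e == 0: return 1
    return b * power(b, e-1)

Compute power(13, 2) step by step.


power(13, 2)
= 13 * power(13, 1)
= 13 * 13 * power(13, 0)
= 13 * 13 * 1
= 169

169


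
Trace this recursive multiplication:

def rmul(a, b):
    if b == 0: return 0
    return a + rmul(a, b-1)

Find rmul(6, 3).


rmul(6, 3) = 6 + rmul(6, 2)
rmul(6, 2) = 6 + rmul(6, 1)
rmul(6, 1) = 6 + rmul(6, 0)
rmul(6, 0) = 0  (base case)
Total: 6 + 6 + 6 + 0 = 18

18


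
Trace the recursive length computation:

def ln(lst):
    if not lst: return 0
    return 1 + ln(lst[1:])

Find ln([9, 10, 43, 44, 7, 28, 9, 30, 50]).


ln([9, 10, 43, 44, 7, 28, 9, 30, 50]) = 1 + ln([10, 43, 44, 7, 28, 9, 30, 50])
ln([10, 43, 44, 7, 28, 9, 30, 50]) = 1 + ln([43, 44, 7, 28, 9, 30, 50])
ln([43, 44, 7, 28, 9, 30, 50]) = 1 + ln([44, 7, 28, 9, 30, 50])
ln([44, 7, 28, 9, 30, 50]) = 1 + ln([7, 28, 9, 30, 50])
ln([7, 28, 9, 30, 50]) = 1 + ln([28, 9, 30, 50])
ln([28, 9, 30, 50]) = 1 + ln([9, 30, 50])
ln([9, 30, 50]) = 1 + ln([30, 50])
ln([30, 50]) = 1 + ln([50])
ln([50]) = 1 + ln([])
ln([]) = 0  (base case)
Unwinding: 1 + 1 + 1 + 1 + 1 + 1 + 1 + 1 + 1 + 0 = 9

9


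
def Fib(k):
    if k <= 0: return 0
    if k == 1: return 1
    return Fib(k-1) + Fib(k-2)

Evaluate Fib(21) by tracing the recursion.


Computing Fib(21) bottom-up:
Fib(0) = 0
Fib(1) = 1
Fib(2) = Fib(1) + Fib(0) = 1 + 0 = 1
Fib(3) = Fib(2) + Fib(1) = 1 + 1 = 2
Fib(4) = Fib(3) + Fib(2) = 2 + 1 = 3
Fib(5) = Fib(4) + Fib(3) = 3 + 2 = 5
Fib(6) = Fib(5) + Fib(4) = 5 + 3 = 8
Fib(7) = Fib(6) + Fib(5) = 8 + 5 = 13
Fib(8) = Fib(7) + Fib(6) = 13 + 8 = 21
Fib(9) = Fib(8) + Fib(7) = 21 + 13 = 34
Fib(10) = Fib(9) + Fib(8) = 34 + 21 = 55
Fib(11) = Fib(10) + Fib(9) = 55 + 34 = 89
Fib(12) = Fib(11) + Fib(10) = 89 + 55 = 144
Fib(13) = Fib(12) + Fib(11) = 144 + 89 = 233
Fib(14) = Fib(13) + Fib(12) = 233 + 144 = 377
Fib(15) = Fib(14) + Fib(13) = 377 + 233 = 610
Fib(16) = Fib(15) + Fib(14) = 610 + 377 = 987
Fib(17) = Fib(16) + Fib(15) = 987 + 610 = 1597
Fib(18) = Fib(17) + Fib(16) = 1597 + 987 = 2584
Fib(19) = Fib(18) + Fib(17) = 2584 + 1597 = 4181
Fib(20) = Fib(19) + Fib(18) = 4181 + 2584 = 6765
Fib(21) = Fib(20) + Fib(19) = 6765 + 4181 = 10946

10946


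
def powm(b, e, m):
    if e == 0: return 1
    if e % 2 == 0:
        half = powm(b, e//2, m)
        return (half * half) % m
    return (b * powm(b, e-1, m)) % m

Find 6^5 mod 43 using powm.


powm(6, 5, 43): e is odd, compute powm(6, 4, 43)
  powm(6, 4, 43): e is even, compute powm(6, 2, 43)
    powm(6, 2, 43): e is even, compute powm(6, 1, 43)
      powm(6, 1, 43): e is odd, compute powm(6, 0, 43)
        powm(6, 0, 43) = 1
      (6 * 1) % 43 = 6
    half=6, (6*6) % 43 = 36
  half=36, (36*36) % 43 = 6
(6 * 6) % 43 = 36

36


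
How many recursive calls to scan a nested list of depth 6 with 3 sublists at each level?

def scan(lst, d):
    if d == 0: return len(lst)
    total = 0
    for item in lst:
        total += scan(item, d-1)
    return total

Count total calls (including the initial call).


At depth 0 (root): 1 call
At depth 1: each of 1 parents calls scan on 3 children = 3 calls
At depth 2: each of 3 parents calls scan on 3 children = 9 calls
At depth 3: each of 9 parents calls scan on 3 children = 27 calls
At depth 4: each of 27 parents calls scan on 3 children = 81 calls
At depth 5: each of 81 parents calls scan on 3 children = 243 calls
At depth 6: each of 243 parents calls scan on 3 children = 729 calls
Total: 1 + 3 + 9 + 27 + 81 + 243 + 729 = 1093

1093


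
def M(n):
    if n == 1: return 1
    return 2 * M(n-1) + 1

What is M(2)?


M(2) = 2 * M(1) + 1
M(1) = 1  (base case)
M(2) = 2 * 1 + 1 = 3

3


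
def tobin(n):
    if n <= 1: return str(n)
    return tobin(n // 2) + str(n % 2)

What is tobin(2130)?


tobin(2130) = tobin(1065) + '0'
tobin(1065) = tobin(532) + '1'
tobin(532) = tobin(266) + '0'
tobin(266) = tobin(133) + '0'
tobin(133) = tobin(66) + '1'
tobin(66) = tobin(33) + '0'
tobin(33) = tobin(16) + '1'
tobin(16) = tobin(8) + '0'
tobin(8) = tobin(4) + '0'
tobin(4) = tobin(2) + '0'
tobin(2) = tobin(1) + '0'
tobin(1) = '1'  (base case)
Concatenating: '1' + '0' + '0' + '0' + '0' + '1' + '0' + '1' + '0' + '0' + '1' + '0' = '100001010010'

100001010010


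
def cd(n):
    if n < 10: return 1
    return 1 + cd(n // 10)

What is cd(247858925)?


cd(247858925) = 1 + cd(24785892)
cd(24785892) = 1 + cd(2478589)
cd(2478589) = 1 + cd(247858)
cd(247858) = 1 + cd(24785)
cd(24785) = 1 + cd(2478)
cd(2478) = 1 + cd(247)
cd(247) = 1 + cd(24)
cd(24) = 1 + cd(2)
cd(2) = 1  (base case: 2 < 10)
Unwinding: 1 + 1 + 1 + 1 + 1 + 1 + 1 + 1 + 1 = 9

9


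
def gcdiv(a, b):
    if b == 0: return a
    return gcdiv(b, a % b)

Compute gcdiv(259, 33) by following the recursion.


gcdiv(259, 33) = gcdiv(33, 28)
gcdiv(33, 28) = gcdiv(28, 5)
gcdiv(28, 5) = gcdiv(5, 3)
gcdiv(5, 3) = gcdiv(3, 2)
gcdiv(3, 2) = gcdiv(2, 1)
gcdiv(2, 1) = gcdiv(1, 0)
gcdiv(1, 0) = 1  (base case)

1


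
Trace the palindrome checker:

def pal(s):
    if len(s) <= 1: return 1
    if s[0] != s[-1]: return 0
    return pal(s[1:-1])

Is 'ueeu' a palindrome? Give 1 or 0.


pal('ueeu'): s[0]='u' == s[-1]='u' -> check pal('ee')
pal('ee'): s[0]='e' == s[-1]='e' -> check pal('')
pal(''): len <= 1 -> return 1  (base case)
Result: 1 (palindrome)

1


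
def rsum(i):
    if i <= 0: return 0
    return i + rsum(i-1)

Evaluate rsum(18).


rsum(18)
= 18 + 17 + 16 + 15 + 14 + 13 + 12 + 11 + 10 + 9 + 8 + 7 + 6 + 5 + 4 + 3 + 2 + 1 + rsum(0)
= 18 + 17 + 16 + 15 + 14 + 13 + 12 + 11 + 10 + 9 + 8 + 7 + 6 + 5 + 4 + 3 + 2 + 1 + 0
= 171

171


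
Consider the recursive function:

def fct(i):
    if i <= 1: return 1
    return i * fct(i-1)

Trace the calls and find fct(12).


fct(12)
= 12 * fct(11)
= 12 * 11 * fct(10)
= 12 * 11 * 10 * fct(9)
= 12 * 11 * 10 * 9 * fct(8)
= 12 * 11 * 10 * 9 * 8 * fct(7)
= 12 * 11 * 10 * 9 * 8 * 7 * fct(6)
= 12 * 11 * 10 * 9 * 8 * 7 * 6 * fct(5)
= 12 * 11 * 10 * 9 * 8 * 7 * 6 * 5 * fct(4)
= 12 * 11 * 10 * 9 * 8 * 7 * 6 * 5 * 4 * fct(3)
= 12 * 11 * 10 * 9 * 8 * 7 * 6 * 5 * 4 * 3 * fct(2)
= 12 * 11 * 10 * 9 * 8 * 7 * 6 * 5 * 4 * 3 * 2 * fct(1)
= 12 * 11 * 10 * 9 * 8 * 7 * 6 * 5 * 4 * 3 * 2 * 1
= 479001600

479001600


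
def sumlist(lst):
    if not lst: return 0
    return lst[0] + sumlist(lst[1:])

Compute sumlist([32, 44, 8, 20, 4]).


sumlist([32, 44, 8, 20, 4]) = 32 + sumlist([44, 8, 20, 4])
sumlist([44, 8, 20, 4]) = 44 + sumlist([8, 20, 4])
sumlist([8, 20, 4]) = 8 + sumlist([20, 4])
sumlist([20, 4]) = 20 + sumlist([4])
sumlist([4]) = 4 + sumlist([])
sumlist([]) = 0  (base case)
Total: 32 + 44 + 8 + 20 + 4 + 0 = 108

108


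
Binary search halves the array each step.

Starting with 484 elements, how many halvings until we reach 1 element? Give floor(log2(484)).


484 / 2 = 242
242 / 2 = 121
121 / 2 = 60
60 / 2 = 30
30 / 2 = 15
15 / 2 = 7
7 / 2 = 3
3 / 2 = 1
Reached 1 after 8 halvings

8


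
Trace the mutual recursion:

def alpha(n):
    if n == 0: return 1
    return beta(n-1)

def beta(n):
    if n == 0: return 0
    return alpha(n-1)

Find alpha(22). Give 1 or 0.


alpha(22) = beta(21)
beta(21) = alpha(20)
alpha(20) = beta(19)
beta(19) = alpha(18)
alpha(18) = beta(17)
beta(17) = alpha(16)
alpha(16) = beta(15)
beta(15) = alpha(14)
alpha(14) = beta(13)
beta(13) = alpha(12)
alpha(12) = beta(11)
beta(11) = alpha(10)
alpha(10) = beta(9)
beta(9) = alpha(8)
alpha(8) = beta(7)
beta(7) = alpha(6)
alpha(6) = beta(5)
beta(5) = alpha(4)
alpha(4) = beta(3)
beta(3) = alpha(2)
alpha(2) = beta(1)
beta(1) = alpha(0)
alpha(0) = 1  (base case)
Result: 1

1


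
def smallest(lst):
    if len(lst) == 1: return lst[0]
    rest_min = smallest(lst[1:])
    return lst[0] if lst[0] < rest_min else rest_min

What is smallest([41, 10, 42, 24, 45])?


smallest([41, 10, 42, 24, 45]): compare 41 with smallest([10, 42, 24, 45])
smallest([10, 42, 24, 45]): compare 10 with smallest([42, 24, 45])
smallest([42, 24, 45]): compare 42 with smallest([24, 45])
smallest([24, 45]): compare 24 with smallest([45])
smallest([45]) = 45  (base case)
Compare 24 with 45 -> 24
Compare 42 with 24 -> 24
Compare 10 with 24 -> 10
Compare 41 with 10 -> 10

10


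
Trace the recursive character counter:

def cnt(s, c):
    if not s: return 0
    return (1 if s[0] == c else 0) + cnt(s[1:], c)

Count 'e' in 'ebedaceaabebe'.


s[0]='e' == 'e' -> 1
s[0]='b' != 'e' -> 0
s[0]='e' == 'e' -> 1
s[0]='d' != 'e' -> 0
s[0]='a' != 'e' -> 0
s[0]='c' != 'e' -> 0
s[0]='e' == 'e' -> 1
s[0]='a' != 'e' -> 0
s[0]='a' != 'e' -> 0
s[0]='b' != 'e' -> 0
s[0]='e' == 'e' -> 1
s[0]='b' != 'e' -> 0
s[0]='e' == 'e' -> 1
Sum: 1 + 0 + 1 + 0 + 0 + 0 + 1 + 0 + 0 + 0 + 1 + 0 + 1 = 5

5


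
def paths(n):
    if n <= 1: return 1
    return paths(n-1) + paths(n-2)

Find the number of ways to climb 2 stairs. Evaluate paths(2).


Building up from base cases:
paths(0) = 1
paths(1) = 1
paths(2) = paths(1) + paths(0) = 1 + 1 = 2

2


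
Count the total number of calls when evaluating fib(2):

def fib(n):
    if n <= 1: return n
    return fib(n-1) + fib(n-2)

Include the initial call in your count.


Let C(n) = total calls for fib(n)
C(0) = 1, C(1) = 1
C(2) = 1 + C(1) + C(0) = 1 + 1 + 1 = 3

3


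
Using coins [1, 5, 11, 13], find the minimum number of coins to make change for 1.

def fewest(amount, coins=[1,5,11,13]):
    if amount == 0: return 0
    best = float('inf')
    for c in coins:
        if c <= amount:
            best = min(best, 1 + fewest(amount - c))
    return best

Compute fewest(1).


Building up with DP:
fewest(0) = 0
fewest(1) = min(1+fewest(0)=1+0=1) = 1

1


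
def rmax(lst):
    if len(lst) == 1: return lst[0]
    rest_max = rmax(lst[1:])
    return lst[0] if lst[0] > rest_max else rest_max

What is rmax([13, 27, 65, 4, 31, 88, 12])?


rmax([13, 27, 65, 4, 31, 88, 12]): compare 13 with rmax([27, 65, 4, 31, 88, 12])
rmax([27, 65, 4, 31, 88, 12]): compare 27 with rmax([65, 4, 31, 88, 12])
rmax([65, 4, 31, 88, 12]): compare 65 with rmax([4, 31, 88, 12])
rmax([4, 31, 88, 12]): compare 4 with rmax([31, 88, 12])
rmax([31, 88, 12]): compare 31 with rmax([88, 12])
rmax([88, 12]): compare 88 with rmax([12])
rmax([12]) = 12  (base case)
Compare 88 with 12 -> 88
Compare 31 with 88 -> 88
Compare 4 with 88 -> 88
Compare 65 with 88 -> 88
Compare 27 with 88 -> 88
Compare 13 with 88 -> 88

88


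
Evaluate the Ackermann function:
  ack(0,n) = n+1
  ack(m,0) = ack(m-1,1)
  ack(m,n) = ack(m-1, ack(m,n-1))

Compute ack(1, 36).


ack(1, 36) = ack(0, ack(1, 35))
  ack(1, 35) = ack(0, ack(1, 34))
    ack(1, 34) = ack(0, ack(1, 33))
      ack(1, 33) = ack(0, ack(1, 32))
        ack(1, 32) = ack(0, ack(1, 31))
          ack(1, 31) = ack(0, ack(1, 30))
          ack(1, 30) = ack(0, ack(1, 29))
          ack(1, 29) = ack(0, ack(1, 28))
          ack(1, 28) = ack(0, ack(1, 27))
          ack(1, 27) = ack(0, ack(1, 26))
          ack(1, 26) = ack(0, ack(1, 25))
          ack(1, 25) = ack(0, ack(1, 24))
          ack(1, 24) = ack(0, ack(1, 23))
          ack(1, 23) = ack(0, ack(1, 22))
          ack(1, 22) = ack(0, ack(1, 21))
          ack(1, 21) = ack(0, ack(1, 20))
          ack(1, 20) = ack(0, ack(1, 19))
          ack(1, 19) = ack(0, ack(1, 18))
          ack(1, 18) = ack(0, ack(1, 17))
          ack(1, 17) = ack(0, ack(1, 16))
          ack(1, 16) = ack(0, ack(1, 15))
          ack(1, 15) = ack(0, ack(1, 14))
          ack(1, 14) = ack(0, ack(1, 13))
          ack(1, 13) = ack(0, ack(1, 12))
          ack(1, 12) = ack(0, ack(1, 11))
... (trace truncated)
Result: ack(1, 36) = 38

38


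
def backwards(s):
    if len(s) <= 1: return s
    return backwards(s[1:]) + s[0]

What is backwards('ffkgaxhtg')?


backwards('ffkgaxhtg') = backwards('fkgaxhtg') + 'f'
backwards('fkgaxhtg') = backwards('kgaxhtg') + 'f'
backwards('kgaxhtg') = backwards('gaxhtg') + 'k'
backwards('gaxhtg') = backwards('axhtg') + 'g'
backwards('axhtg') = backwards('xhtg') + 'a'
backwards('xhtg') = backwards('htg') + 'x'
backwards('htg') = backwards('tg') + 'h'
backwards('tg') = backwards('g') + 't'
backwards('g') = 'g'  (base case)
Concatenating: 'g' + 't' + 'h' + 'x' + 'a' + 'g' + 'k' + 'f' + 'f' = 'gthxagkff'

gthxagkff


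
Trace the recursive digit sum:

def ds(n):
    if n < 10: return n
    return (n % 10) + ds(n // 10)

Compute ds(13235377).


ds(13235377) = 7 + ds(1323537)
ds(1323537) = 7 + ds(132353)
ds(132353) = 3 + ds(13235)
ds(13235) = 5 + ds(1323)
ds(1323) = 3 + ds(132)
ds(132) = 2 + ds(13)
ds(13) = 3 + ds(1)
ds(1) = 1  (base case)
Total: 7 + 7 + 3 + 5 + 3 + 2 + 3 + 1 = 31

31


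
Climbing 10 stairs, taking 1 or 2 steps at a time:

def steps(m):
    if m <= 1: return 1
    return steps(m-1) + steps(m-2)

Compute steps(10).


Building up from base cases:
steps(0) = 1
steps(1) = 1
steps(2) = steps(1) + steps(0) = 1 + 1 = 2
steps(3) = steps(2) + steps(1) = 2 + 1 = 3
steps(4) = steps(3) + steps(2) = 3 + 2 = 5
steps(5) = steps(4) + steps(3) = 5 + 3 = 8
steps(6) = steps(5) + steps(4) = 8 + 5 = 13
steps(7) = steps(6) + steps(5) = 13 + 8 = 21
steps(8) = steps(7) + steps(6) = 21 + 13 = 34
steps(9) = steps(8) + steps(7) = 34 + 21 = 55
steps(10) = steps(9) + steps(8) = 55 + 34 = 89

89


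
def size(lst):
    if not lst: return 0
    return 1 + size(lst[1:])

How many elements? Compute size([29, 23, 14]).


size([29, 23, 14]) = 1 + size([23, 14])
size([23, 14]) = 1 + size([14])
size([14]) = 1 + size([])
size([]) = 0  (base case)
Unwinding: 1 + 1 + 1 + 0 = 3

3


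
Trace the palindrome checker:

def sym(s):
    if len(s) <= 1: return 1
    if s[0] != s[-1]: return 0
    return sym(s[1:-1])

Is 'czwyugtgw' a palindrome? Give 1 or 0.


sym('czwyugtgw'): s[0]='c' != s[-1]='w' -> return 0
Result: 0 (not a palindrome)

0


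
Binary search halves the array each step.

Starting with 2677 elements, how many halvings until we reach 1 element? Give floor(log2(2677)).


2677 / 2 = 1338
1338 / 2 = 669
669 / 2 = 334
334 / 2 = 167
167 / 2 = 83
83 / 2 = 41
41 / 2 = 20
20 / 2 = 10
10 / 2 = 5
5 / 2 = 2
2 / 2 = 1
Reached 1 after 11 halvings

11


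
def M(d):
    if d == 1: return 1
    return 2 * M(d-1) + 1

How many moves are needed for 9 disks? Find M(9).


M(9) = 2 * M(8) + 1
M(8) = 2 * M(7) + 1
M(7) = 2 * M(6) + 1
M(6) = 2 * M(5) + 1
M(5) = 2 * M(4) + 1
M(4) = 2 * M(3) + 1
M(3) = 2 * M(2) + 1
M(2) = 2 * M(1) + 1
M(1) = 1  (base case)
M(2) = 2 * 1 + 1 = 3
M(3) = 2 * 3 + 1 = 7
M(4) = 2 * 7 + 1 = 15
M(5) = 2 * 15 + 1 = 31
M(6) = 2 * 31 + 1 = 63
M(7) = 2 * 63 + 1 = 127
M(8) = 2 * 127 + 1 = 255
M(9) = 2 * 255 + 1 = 511

511


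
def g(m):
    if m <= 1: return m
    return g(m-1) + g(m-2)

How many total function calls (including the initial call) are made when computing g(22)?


Let C(n) = total calls for g(n)
C(0) = 1, C(1) = 1
C(2) = 1 + C(1) + C(0) = 1 + 1 + 1 = 3
C(3) = 1 + C(2) + C(1) = 1 + 3 + 1 = 5
C(4) = 1 + C(3) + C(2) = 1 + 5 + 3 = 9
C(5) = 1 + C(4) + C(3) = 1 + 9 + 5 = 15
C(6) = 1 + C(5) + C(4) = 1 + 15 + 9 = 25
C(7) = 1 + C(6) + C(5) = 1 + 25 + 15 = 41
C(8) = 1 + C(7) + C(6) = 1 + 41 + 25 = 67
C(9) = 1 + C(8) + C(7) = 1 + 67 + 41 = 109
C(10) = 1 + C(9) + C(8) = 1 + 109 + 67 = 177
C(11) = 1 + C(10) + C(9) = 1 + 177 + 109 = 287
C(12) = 1 + C(11) + C(10) = 1 + 287 + 177 = 465
C(13) = 1 + C(12) + C(11) = 1 + 465 + 287 = 753
C(14) = 1 + C(13) + C(12) = 1 + 753 + 465 = 1219
C(15) = 1 + C(14) + C(13) = 1 + 1219 + 753 = 1973
C(16) = 1 + C(15) + C(14) = 1 + 1973 + 1219 = 3193
C(17) = 1 + C(16) + C(15) = 1 + 3193 + 1973 = 5167
C(18) = 1 + C(17) + C(16) = 1 + 5167 + 3193 = 8361
C(19) = 1 + C(18) + C(17) = 1 + 8361 + 5167 = 13529
C(20) = 1 + C(19) + C(18) = 1 + 13529 + 8361 = 21891
C(21) = 1 + C(20) + C(19) = 1 + 21891 + 13529 = 35421
C(22) = 1 + C(21) + C(20) = 1 + 35421 + 21891 = 57313

57313


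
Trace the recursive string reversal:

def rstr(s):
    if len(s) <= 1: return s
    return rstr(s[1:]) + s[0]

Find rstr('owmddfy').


rstr('owmddfy') = rstr('wmddfy') + 'o'
rstr('wmddfy') = rstr('mddfy') + 'w'
rstr('mddfy') = rstr('ddfy') + 'm'
rstr('ddfy') = rstr('dfy') + 'd'
rstr('dfy') = rstr('fy') + 'd'
rstr('fy') = rstr('y') + 'f'
rstr('y') = 'y'  (base case)
Concatenating: 'y' + 'f' + 'd' + 'd' + 'm' + 'w' + 'o' = 'yfddmwo'

yfddmwo


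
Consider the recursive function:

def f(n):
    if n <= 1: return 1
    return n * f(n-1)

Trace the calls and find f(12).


f(12)
= 12 * f(11)
= 12 * 11 * f(10)
= 12 * 11 * 10 * f(9)
= 12 * 11 * 10 * 9 * f(8)
= 12 * 11 * 10 * 9 * 8 * f(7)
= 12 * 11 * 10 * 9 * 8 * 7 * f(6)
= 12 * 11 * 10 * 9 * 8 * 7 * 6 * f(5)
= 12 * 11 * 10 * 9 * 8 * 7 * 6 * 5 * f(4)
= 12 * 11 * 10 * 9 * 8 * 7 * 6 * 5 * 4 * f(3)
= 12 * 11 * 10 * 9 * 8 * 7 * 6 * 5 * 4 * 3 * f(2)
= 12 * 11 * 10 * 9 * 8 * 7 * 6 * 5 * 4 * 3 * 2 * f(1)
= 12 * 11 * 10 * 9 * 8 * 7 * 6 * 5 * 4 * 3 * 2 * 1
= 479001600

479001600


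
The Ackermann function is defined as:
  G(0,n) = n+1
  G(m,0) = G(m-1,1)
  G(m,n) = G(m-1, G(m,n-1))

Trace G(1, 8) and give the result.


G(1, 8) = G(0, G(1, 7))
  G(1, 7) = G(0, G(1, 6))
    G(1, 6) = G(0, G(1, 5))
      G(1, 5) = G(0, G(1, 4))
        G(1, 4) = G(0, G(1, 3))
          G(1, 3) = G(0, G(1, 2))
          G(1, 2) = G(0, G(1, 1))
          G(1, 1) = G(0, G(1, 0))
          G(1, 0) = G(0, 1)
          G(0, 1) = 2
            = G(0, 2)
          G(0, 2) = 3
            = G(0, 3)
          G(0, 3) = 4
            = G(0, 4)
          G(0, 4) = 5
          = G(0, 5)
          G(0, 5) = 6
        = G(0, 6)
        G(0, 6) = 7
      = G(0, 7)
      G(0, 7) = 8
    = G(0, 8)
    G(0, 8) = 9
  = G(0, 9)
... (trace truncated)
Result: G(1, 8) = 10

10


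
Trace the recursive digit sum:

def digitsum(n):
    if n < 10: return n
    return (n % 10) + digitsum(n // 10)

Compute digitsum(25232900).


digitsum(25232900) = 0 + digitsum(2523290)
digitsum(2523290) = 0 + digitsum(252329)
digitsum(252329) = 9 + digitsum(25232)
digitsum(25232) = 2 + digitsum(2523)
digitsum(2523) = 3 + digitsum(252)
digitsum(252) = 2 + digitsum(25)
digitsum(25) = 5 + digitsum(2)
digitsum(2) = 2  (base case)
Total: 0 + 0 + 9 + 2 + 3 + 2 + 5 + 2 = 23

23


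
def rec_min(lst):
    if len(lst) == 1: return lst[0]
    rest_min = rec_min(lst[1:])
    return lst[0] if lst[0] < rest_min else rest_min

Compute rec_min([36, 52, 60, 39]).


rec_min([36, 52, 60, 39]): compare 36 with rec_min([52, 60, 39])
rec_min([52, 60, 39]): compare 52 with rec_min([60, 39])
rec_min([60, 39]): compare 60 with rec_min([39])
rec_min([39]) = 39  (base case)
Compare 60 with 39 -> 39
Compare 52 with 39 -> 39
Compare 36 with 39 -> 36

36


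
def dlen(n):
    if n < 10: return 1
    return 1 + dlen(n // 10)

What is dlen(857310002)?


dlen(857310002) = 1 + dlen(85731000)
dlen(85731000) = 1 + dlen(8573100)
dlen(8573100) = 1 + dlen(857310)
dlen(857310) = 1 + dlen(85731)
dlen(85731) = 1 + dlen(8573)
dlen(8573) = 1 + dlen(857)
dlen(857) = 1 + dlen(85)
dlen(85) = 1 + dlen(8)
dlen(8) = 1  (base case: 8 < 10)
Unwinding: 1 + 1 + 1 + 1 + 1 + 1 + 1 + 1 + 1 = 9

9


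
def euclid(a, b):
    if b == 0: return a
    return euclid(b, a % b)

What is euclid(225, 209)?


euclid(225, 209) = euclid(209, 16)
euclid(209, 16) = euclid(16, 1)
euclid(16, 1) = euclid(1, 0)
euclid(1, 0) = 1  (base case)

1


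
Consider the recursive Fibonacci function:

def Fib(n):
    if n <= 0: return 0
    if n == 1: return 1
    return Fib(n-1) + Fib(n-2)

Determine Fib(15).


Computing Fib(15) bottom-up:
Fib(0) = 0
Fib(1) = 1
Fib(2) = Fib(1) + Fib(0) = 1 + 0 = 1
Fib(3) = Fib(2) + Fib(1) = 1 + 1 = 2
Fib(4) = Fib(3) + Fib(2) = 2 + 1 = 3
Fib(5) = Fib(4) + Fib(3) = 3 + 2 = 5
Fib(6) = Fib(5) + Fib(4) = 5 + 3 = 8
Fib(7) = Fib(6) + Fib(5) = 8 + 5 = 13
Fib(8) = Fib(7) + Fib(6) = 13 + 8 = 21
Fib(9) = Fib(8) + Fib(7) = 21 + 13 = 34
Fib(10) = Fib(9) + Fib(8) = 34 + 21 = 55
Fib(11) = Fib(10) + Fib(9) = 55 + 34 = 89
Fib(12) = Fib(11) + Fib(10) = 89 + 55 = 144
Fib(13) = Fib(12) + Fib(11) = 144 + 89 = 233
Fib(14) = Fib(13) + Fib(12) = 233 + 144 = 377
Fib(15) = Fib(14) + Fib(13) = 377 + 233 = 610

610


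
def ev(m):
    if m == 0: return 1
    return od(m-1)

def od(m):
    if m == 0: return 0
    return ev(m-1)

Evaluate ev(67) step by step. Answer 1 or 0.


ev(67) = od(66)
od(66) = ev(65)
ev(65) = od(64)
od(64) = ev(63)
ev(63) = od(62)
od(62) = ev(61)
ev(61) = od(60)
od(60) = ev(59)
ev(59) = od(58)
od(58) = ev(57)
ev(57) = od(56)
od(56) = ev(55)
ev(55) = od(54)
od(54) = ev(53)
ev(53) = od(52)
od(52) = ev(51)
ev(51) = od(50)
od(50) = ev(49)
ev(49) = od(48)
od(48) = ev(47)
ev(47) = od(46)
od(46) = ev(45)
ev(45) = od(44)
od(44) = ev(43)
ev(43) = od(42)
od(42) = ev(41)
ev(41) = od(40)
od(40) = ev(39)
ev(39) = od(38)
od(38) = ev(37)
ev(37) = od(36)
od(36) = ev(35)
ev(35) = od(34)
od(34) = ev(33)
ev(33) = od(32)
od(32) = ev(31)
ev(31) = od(30)
od(30) = ev(29)
ev(29) = od(28)
od(28) = ev(27)
ev(27) = od(26)
od(26) = ev(25)
ev(25) = od(24)
od(24) = ev(23)
ev(23) = od(22)
od(22) = ev(21)
ev(21) = od(20)
od(20) = ev(19)
ev(19) = od(18)
od(18) = ev(17)
ev(17) = od(16)
od(16) = ev(15)
ev(15) = od(14)
od(14) = ev(13)
ev(13) = od(12)
od(12) = ev(11)
ev(11) = od(10)
od(10) = ev(9)
ev(9) = od(8)
od(8) = ev(7)
ev(7) = od(6)
od(6) = ev(5)
ev(5) = od(4)
od(4) = ev(3)
ev(3) = od(2)
od(2) = ev(1)
ev(1) = od(0)
od(0) = 0  (base case)
Result: 0

0


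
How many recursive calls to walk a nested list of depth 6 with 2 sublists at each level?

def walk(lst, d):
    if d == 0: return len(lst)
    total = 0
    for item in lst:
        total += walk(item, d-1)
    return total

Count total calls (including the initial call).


At depth 0 (root): 1 call
At depth 1: each of 1 parents calls walk on 2 children = 2 calls
At depth 2: each of 2 parents calls walk on 2 children = 4 calls
At depth 3: each of 4 parents calls walk on 2 children = 8 calls
At depth 4: each of 8 parents calls walk on 2 children = 16 calls
At depth 5: each of 16 parents calls walk on 2 children = 32 calls
At depth 6: each of 32 parents calls walk on 2 children = 64 calls
Total: 1 + 2 + 4 + 8 + 16 + 32 + 64 = 127

127


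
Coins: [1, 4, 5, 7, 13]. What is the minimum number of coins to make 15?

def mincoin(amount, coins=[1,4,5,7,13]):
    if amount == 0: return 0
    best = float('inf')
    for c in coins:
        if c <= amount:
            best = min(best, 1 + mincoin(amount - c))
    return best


Building up with DP:
mincoin(0) = 0
mincoin(1) = min(1+mincoin(0)=1+0=1) = 1
mincoin(2) = min(1+mincoin(1)=1+1=2) = 2
mincoin(3) = min(1+mincoin(2)=1+2=3) = 3
mincoin(4) = min(1+mincoin(3)=1+3=4, 1+mincoin(0)=1+0=1) = 1
mincoin(5) = min(1+mincoin(4)=1+1=2, 1+mincoin(1)=1+1=2, 1+mincoin(0)=1+0=1) = 1
mincoin(6) = min(1+mincoin(5)=1+1=2, 1+mincoin(2)=1+2=3, 1+mincoin(1)=1+1=2) = 2
mincoin(7) = min(1+mincoin(6)=1+2=3, 1+mincoin(3)=1+3=4, 1+mincoin(2)=1+2=3, 1+mincoin(0)=1+0=1) = 1
mincoin(8) = min(1+mincoin(7)=1+1=2, 1+mincoin(4)=1+1=2, 1+mincoin(3)=1+3=4, 1+mincoin(1)=1+1=2) = 2
mincoin(9) = min(1+mincoin(8)=1+2=3, 1+mincoin(5)=1+1=2, 1+mincoin(4)=1+1=2, 1+mincoin(2)=1+2=3) = 2
mincoin(10) = min(1+mincoin(9)=1+2=3, 1+mincoin(6)=1+2=3, 1+mincoin(5)=1+1=2, 1+mincoin(3)=1+3=4) = 2
mincoin(11) = min(1+mincoin(10)=1+2=3, 1+mincoin(7)=1+1=2, 1+mincoin(6)=1+2=3, 1+mincoin(4)=1+1=2) = 2
mincoin(12) = min(1+mincoin(11)=1+2=3, 1+mincoin(8)=1+2=3, 1+mincoin(7)=1+1=2, 1+mincoin(5)=1+1=2) = 2
mincoin(13) = min(1+mincoin(12)=1+2=3, 1+mincoin(9)=1+2=3, 1+mincoin(8)=1+2=3, 1+mincoin(6)=1+2=3, 1+mincoin(0)=1+0=1) = 1
mincoin(14) = min(1+mincoin(13)=1+1=2, 1+mincoin(10)=1+2=3, 1+mincoin(9)=1+2=3, 1+mincoin(7)=1+1=2, 1+mincoin(1)=1+1=2) = 2
mincoin(15) = min(1+mincoin(14)=1+2=3, 1+mincoin(11)=1+2=3, 1+mincoin(10)=1+2=3, 1+mincoin(8)=1+2=3, 1+mincoin(2)=1+2=3) = 3

3


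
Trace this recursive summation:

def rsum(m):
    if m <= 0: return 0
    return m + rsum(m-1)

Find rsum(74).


rsum(74)
= 74 + 73 + 72 + 71 + 70 + 69 + 68 + 67 + 66 + 65 + 64 + 63 + 62 + 61 + 60 + 59 + 58 + 57 + 56 + 55 + 54 + 53 + 52 + 51 + 50 + 49 + 48 + 47 + 46 + 45 + 44 + 43 + 42 + 41 + 40 + 39 + 38 + 37 + 36 + 35 + 34 + 33 + 32 + 31 + 30 + 29 + 28 + 27 + 26 + 25 + 24 + 23 + 22 + 21 + 20 + 19 + 18 + 17 + 16 + 15 + 14 + 13 + 12 + 11 + 10 + 9 + 8 + 7 + 6 + 5 + 4 + 3 + 2 + 1 + rsum(0)
= 74 + 73 + 72 + 71 + 70 + 69 + 68 + 67 + 66 + 65 + 64 + 63 + 62 + 61 + 60 + 59 + 58 + 57 + 56 + 55 + 54 + 53 + 52 + 51 + 50 + 49 + 48 + 47 + 46 + 45 + 44 + 43 + 42 + 41 + 40 + 39 + 38 + 37 + 36 + 35 + 34 + 33 + 32 + 31 + 30 + 29 + 28 + 27 + 26 + 25 + 24 + 23 + 22 + 21 + 20 + 19 + 18 + 17 + 16 + 15 + 14 + 13 + 12 + 11 + 10 + 9 + 8 + 7 + 6 + 5 + 4 + 3 + 2 + 1 + 0
= 2775

2775


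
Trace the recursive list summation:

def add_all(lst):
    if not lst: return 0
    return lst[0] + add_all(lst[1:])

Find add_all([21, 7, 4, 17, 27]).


add_all([21, 7, 4, 17, 27]) = 21 + add_all([7, 4, 17, 27])
add_all([7, 4, 17, 27]) = 7 + add_all([4, 17, 27])
add_all([4, 17, 27]) = 4 + add_all([17, 27])
add_all([17, 27]) = 17 + add_all([27])
add_all([27]) = 27 + add_all([])
add_all([]) = 0  (base case)
Total: 21 + 7 + 4 + 17 + 27 + 0 = 76

76


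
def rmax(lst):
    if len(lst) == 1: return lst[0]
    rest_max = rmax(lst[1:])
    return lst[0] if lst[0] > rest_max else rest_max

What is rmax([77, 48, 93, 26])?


rmax([77, 48, 93, 26]): compare 77 with rmax([48, 93, 26])
rmax([48, 93, 26]): compare 48 with rmax([93, 26])
rmax([93, 26]): compare 93 with rmax([26])
rmax([26]) = 26  (base case)
Compare 93 with 26 -> 93
Compare 48 with 93 -> 93
Compare 77 with 93 -> 93

93


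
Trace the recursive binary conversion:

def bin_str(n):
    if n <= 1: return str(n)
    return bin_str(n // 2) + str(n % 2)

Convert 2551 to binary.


bin_str(2551) = bin_str(1275) + '1'
bin_str(1275) = bin_str(637) + '1'
bin_str(637) = bin_str(318) + '1'
bin_str(318) = bin_str(159) + '0'
bin_str(159) = bin_str(79) + '1'
bin_str(79) = bin_str(39) + '1'
bin_str(39) = bin_str(19) + '1'
bin_str(19) = bin_str(9) + '1'
bin_str(9) = bin_str(4) + '1'
bin_str(4) = bin_str(2) + '0'
bin_str(2) = bin_str(1) + '0'
bin_str(1) = '1'  (base case)
Concatenating: '1' + '0' + '0' + '1' + '1' + '1' + '1' + '1' + '0' + '1' + '1' + '1' = '100111110111'

100111110111


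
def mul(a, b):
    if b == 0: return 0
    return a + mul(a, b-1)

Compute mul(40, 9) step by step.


mul(40, 9) = 40 + mul(40, 8)
mul(40, 8) = 40 + mul(40, 7)
mul(40, 7) = 40 + mul(40, 6)
mul(40, 6) = 40 + mul(40, 5)
mul(40, 5) = 40 + mul(40, 4)
mul(40, 4) = 40 + mul(40, 3)
mul(40, 3) = 40 + mul(40, 2)
mul(40, 2) = 40 + mul(40, 1)
mul(40, 1) = 40 + mul(40, 0)
mul(40, 0) = 0  (base case)
Total: 40 + 40 + 40 + 40 + 40 + 40 + 40 + 40 + 40 + 0 = 360

360


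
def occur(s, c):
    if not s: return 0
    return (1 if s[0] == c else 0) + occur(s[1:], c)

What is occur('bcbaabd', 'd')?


s[0]='b' != 'd' -> 0
s[0]='c' != 'd' -> 0
s[0]='b' != 'd' -> 0
s[0]='a' != 'd' -> 0
s[0]='a' != 'd' -> 0
s[0]='b' != 'd' -> 0
s[0]='d' == 'd' -> 1
Sum: 0 + 0 + 0 + 0 + 0 + 0 + 1 = 1

1


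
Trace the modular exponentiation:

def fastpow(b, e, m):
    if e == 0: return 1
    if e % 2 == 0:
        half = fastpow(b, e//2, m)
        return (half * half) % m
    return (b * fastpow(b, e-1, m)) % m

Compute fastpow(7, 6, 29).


fastpow(7, 6, 29): e is even, compute fastpow(7, 3, 29)
  fastpow(7, 3, 29): e is odd, compute fastpow(7, 2, 29)
    fastpow(7, 2, 29): e is even, compute fastpow(7, 1, 29)
      fastpow(7, 1, 29): e is odd, compute fastpow(7, 0, 29)
        fastpow(7, 0, 29) = 1
      (7 * 1) % 29 = 7
    half=7, (7*7) % 29 = 20
  (7 * 20) % 29 = 24
half=24, (24*24) % 29 = 25

25


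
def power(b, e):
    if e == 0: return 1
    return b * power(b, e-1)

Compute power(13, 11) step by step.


power(13, 11)
= 13 * power(13, 10)
= 13 * 13 * power(13, 9)
= 13 * 13 * 13 * power(13, 8)
= 13 * 13 * 13 * 13 * power(13, 7)
= 13 * 13 * 13 * 13 * 13 * power(13, 6)
= 13 * 13 * 13 * 13 * 13 * 13 * power(13, 5)
= 13 * 13 * 13 * 13 * 13 * 13 * 13 * power(13, 4)
= 13 * 13 * 13 * 13 * 13 * 13 * 13 * 13 * power(13, 3)
= 13 * 13 * 13 * 13 * 13 * 13 * 13 * 13 * 13 * power(13, 2)
= 13 * 13 * 13 * 13 * 13 * 13 * 13 * 13 * 13 * 13 * power(13, 1)
= 13 * 13 * 13 * 13 * 13 * 13 * 13 * 13 * 13 * 13 * 13 * power(13, 0)
= 13 * 13 * 13 * 13 * 13 * 13 * 13 * 13 * 13 * 13 * 13 * 1
= 1792160394037

1792160394037


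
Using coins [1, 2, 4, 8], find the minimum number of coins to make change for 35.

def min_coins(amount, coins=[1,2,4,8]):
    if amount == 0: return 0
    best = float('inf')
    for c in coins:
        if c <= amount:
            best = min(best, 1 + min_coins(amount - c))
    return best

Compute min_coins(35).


Building up with DP:
min_coins(0) = 0
min_coins(1) = min(1+min_coins(0)=1+0=1) = 1
min_coins(2) = min(1+min_coins(1)=1+1=2, 1+min_coins(0)=1+0=1) = 1
min_coins(3) = min(1+min_coins(2)=1+1=2, 1+min_coins(1)=1+1=2) = 2
min_coins(4) = min(1+min_coins(3)=1+2=3, 1+min_coins(2)=1+1=2, 1+min_coins(0)=1+0=1) = 1
min_coins(5) = min(1+min_coins(4)=1+1=2, 1+min_coins(3)=1+2=3, 1+min_coins(1)=1+1=2) = 2
min_coins(6) = min(1+min_coins(5)=1+2=3, 1+min_coins(4)=1+1=2, 1+min_coins(2)=1+1=2) = 2
min_coins(7) = min(1+min_coins(6)=1+2=3, 1+min_coins(5)=1+2=3, 1+min_coins(3)=1+2=3) = 3
min_coins(8) = min(1+min_coins(7)=1+3=4, 1+min_coins(6)=1+2=3, 1+min_coins(4)=1+1=2, 1+min_coins(0)=1+0=1) = 1
min_coins(9) = min(1+min_coins(8)=1+1=2, 1+min_coins(7)=1+3=4, 1+min_coins(5)=1+2=3, 1+min_coins(1)=1+1=2) = 2
min_coins(10) = min(1+min_coins(9)=1+2=3, 1+min_coins(8)=1+1=2, 1+min_coins(6)=1+2=3, 1+min_coins(2)=1+1=2) = 2
min_coins(11) = min(1+min_coins(10)=1+2=3, 1+min_coins(9)=1+2=3, 1+min_coins(7)=1+3=4, 1+min_coins(3)=1+2=3) = 3
min_coins(12) = min(1+min_coins(11)=1+3=4, 1+min_coins(10)=1+2=3, 1+min_coins(8)=1+1=2, 1+min_coins(4)=1+1=2) = 2
min_coins(13) = min(1+min_coins(12)=1+2=3, 1+min_coins(11)=1+3=4, 1+min_coins(9)=1+2=3, 1+min_coins(5)=1+2=3) = 3
min_coins(14) = min(1+min_coins(13)=1+3=4, 1+min_coins(12)=1+2=3, 1+min_coins(10)=1+2=3, 1+min_coins(6)=1+2=3) = 3
min_coins(15) = min(1+min_coins(14)=1+3=4, 1+min_coins(13)=1+3=4, 1+min_coins(11)=1+3=4, 1+min_coins(7)=1+3=4) = 4
min_coins(16) = min(1+min_coins(15)=1+4=5, 1+min_coins(14)=1+3=4, 1+min_coins(12)=1+2=3, 1+min_coins(8)=1+1=2) = 2
min_coins(17) = min(1+min_coins(16)=1+2=3, 1+min_coins(15)=1+4=5, 1+min_coins(13)=1+3=4, 1+min_coins(9)=1+2=3) = 3
min_coins(18) = min(1+min_coins(17)=1+3=4, 1+min_coins(16)=1+2=3, 1+min_coins(14)=1+3=4, 1+min_coins(10)=1+2=3) = 3
min_coins(19) = min(1+min_coins(18)=1+3=4, 1+min_coins(17)=1+3=4, 1+min_coins(15)=1+4=5, 1+min_coins(11)=1+3=4) = 4
min_coins(20) = min(1+min_coins(19)=1+4=5, 1+min_coins(18)=1+3=4, 1+min_coins(16)=1+2=3, 1+min_coins(12)=1+2=3) = 3
min_coins(21) = min(1+min_coins(20)=1+3=4, 1+min_coins(19)=1+4=5, 1+min_coins(17)=1+3=4, 1+min_coins(13)=1+3=4) = 4
min_coins(22) = min(1+min_coins(21)=1+4=5, 1+min_coins(20)=1+3=4, 1+min_coins(18)=1+3=4, 1+min_coins(14)=1+3=4) = 4
min_coins(23) = min(1+min_coins(22)=1+4=5, 1+min_coins(21)=1+4=5, 1+min_coins(19)=1+4=5, 1+min_coins(15)=1+4=5) = 5
min_coins(24) = min(1+min_coins(23)=1+5=6, 1+min_coins(22)=1+4=5, 1+min_coins(20)=1+3=4, 1+min_coins(16)=1+2=3) = 3
min_coins(25) = min(1+min_coins(24)=1+3=4, 1+min_coins(23)=1+5=6, 1+min_coins(21)=1+4=5, 1+min_coins(17)=1+3=4) = 4
min_coins(26) = min(1+min_coins(25)=1+4=5, 1+min_coins(24)=1+3=4, 1+min_coins(22)=1+4=5, 1+min_coins(18)=1+3=4) = 4
min_coins(27) = min(1+min_coins(26)=1+4=5, 1+min_coins(25)=1+4=5, 1+min_coins(23)=1+5=6, 1+min_coins(19)=1+4=5) = 5
min_coins(28) = min(1+min_coins(27)=1+5=6, 1+min_coins(26)=1+4=5, 1+min_coins(24)=1+3=4, 1+min_coins(20)=1+3=4) = 4
min_coins(29) = min(1+min_coins(28)=1+4=5, 1+min_coins(27)=1+5=6, 1+min_coins(25)=1+4=5, 1+min_coins(21)=1+4=5) = 5
min_coins(30) = min(1+min_coins(29)=1+5=6, 1+min_coins(28)=1+4=5, 1+min_coins(26)=1+4=5, 1+min_coins(22)=1+4=5) = 5
min_coins(31) = min(1+min_coins(30)=1+5=6, 1+min_coins(29)=1+5=6, 1+min_coins(27)=1+5=6, 1+min_coins(23)=1+5=6) = 6
min_coins(32) = min(1+min_coins(31)=1+6=7, 1+min_coins(30)=1+5=6, 1+min_coins(28)=1+4=5, 1+min_coins(24)=1+3=4) = 4
min_coins(33) = min(1+min_coins(32)=1+4=5, 1+min_coins(31)=1+6=7, 1+min_coins(29)=1+5=6, 1+min_coins(25)=1+4=5) = 5
min_coins(34) = min(1+min_coins(33)=1+5=6, 1+min_coins(32)=1+4=5, 1+min_coins(30)=1+5=6, 1+min_coins(26)=1+4=5) = 5
min_coins(35) = min(1+min_coins(34)=1+5=6, 1+min_coins(33)=1+5=6, 1+min_coins(31)=1+6=7, 1+min_coins(27)=1+5=6) = 6

6


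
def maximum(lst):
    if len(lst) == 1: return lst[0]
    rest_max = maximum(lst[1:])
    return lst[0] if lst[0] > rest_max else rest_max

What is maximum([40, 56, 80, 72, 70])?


maximum([40, 56, 80, 72, 70]): compare 40 with maximum([56, 80, 72, 70])
maximum([56, 80, 72, 70]): compare 56 with maximum([80, 72, 70])
maximum([80, 72, 70]): compare 80 with maximum([72, 70])
maximum([72, 70]): compare 72 with maximum([70])
maximum([70]) = 70  (base case)
Compare 72 with 70 -> 72
Compare 80 with 72 -> 80
Compare 56 with 80 -> 80
Compare 40 with 80 -> 80

80


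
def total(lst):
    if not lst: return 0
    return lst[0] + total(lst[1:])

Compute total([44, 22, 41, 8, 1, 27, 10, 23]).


total([44, 22, 41, 8, 1, 27, 10, 23]) = 44 + total([22, 41, 8, 1, 27, 10, 23])
total([22, 41, 8, 1, 27, 10, 23]) = 22 + total([41, 8, 1, 27, 10, 23])
total([41, 8, 1, 27, 10, 23]) = 41 + total([8, 1, 27, 10, 23])
total([8, 1, 27, 10, 23]) = 8 + total([1, 27, 10, 23])
total([1, 27, 10, 23]) = 1 + total([27, 10, 23])
total([27, 10, 23]) = 27 + total([10, 23])
total([10, 23]) = 10 + total([23])
total([23]) = 23 + total([])
total([]) = 0  (base case)
Total: 44 + 22 + 41 + 8 + 1 + 27 + 10 + 23 + 0 = 176

176


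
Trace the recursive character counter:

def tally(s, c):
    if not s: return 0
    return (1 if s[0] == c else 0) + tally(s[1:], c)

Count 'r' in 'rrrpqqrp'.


s[0]='r' == 'r' -> 1
s[0]='r' == 'r' -> 1
s[0]='r' == 'r' -> 1
s[0]='p' != 'r' -> 0
s[0]='q' != 'r' -> 0
s[0]='q' != 'r' -> 0
s[0]='r' == 'r' -> 1
s[0]='p' != 'r' -> 0
Sum: 1 + 1 + 1 + 0 + 0 + 0 + 1 + 0 = 4

4


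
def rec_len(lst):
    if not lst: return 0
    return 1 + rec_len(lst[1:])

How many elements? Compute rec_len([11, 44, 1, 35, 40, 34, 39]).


rec_len([11, 44, 1, 35, 40, 34, 39]) = 1 + rec_len([44, 1, 35, 40, 34, 39])
rec_len([44, 1, 35, 40, 34, 39]) = 1 + rec_len([1, 35, 40, 34, 39])
rec_len([1, 35, 40, 34, 39]) = 1 + rec_len([35, 40, 34, 39])
rec_len([35, 40, 34, 39]) = 1 + rec_len([40, 34, 39])
rec_len([40, 34, 39]) = 1 + rec_len([34, 39])
rec_len([34, 39]) = 1 + rec_len([39])
rec_len([39]) = 1 + rec_len([])
rec_len([]) = 0  (base case)
Unwinding: 1 + 1 + 1 + 1 + 1 + 1 + 1 + 0 = 7

7


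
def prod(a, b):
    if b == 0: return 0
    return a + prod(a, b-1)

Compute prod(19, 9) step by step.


prod(19, 9) = 19 + prod(19, 8)
prod(19, 8) = 19 + prod(19, 7)
prod(19, 7) = 19 + prod(19, 6)
prod(19, 6) = 19 + prod(19, 5)
prod(19, 5) = 19 + prod(19, 4)
prod(19, 4) = 19 + prod(19, 3)
prod(19, 3) = 19 + prod(19, 2)
prod(19, 2) = 19 + prod(19, 1)
prod(19, 1) = 19 + prod(19, 0)
prod(19, 0) = 0  (base case)
Total: 19 + 19 + 19 + 19 + 19 + 19 + 19 + 19 + 19 + 0 = 171

171


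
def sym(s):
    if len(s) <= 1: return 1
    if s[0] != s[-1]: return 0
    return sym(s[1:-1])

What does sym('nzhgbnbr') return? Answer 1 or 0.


sym('nzhgbnbr'): s[0]='n' != s[-1]='r' -> return 0
Result: 0 (not a palindrome)

0


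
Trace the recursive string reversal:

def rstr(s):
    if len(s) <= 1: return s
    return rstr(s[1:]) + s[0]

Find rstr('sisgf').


rstr('sisgf') = rstr('isgf') + 's'
rstr('isgf') = rstr('sgf') + 'i'
rstr('sgf') = rstr('gf') + 's'
rstr('gf') = rstr('f') + 'g'
rstr('f') = 'f'  (base case)
Concatenating: 'f' + 'g' + 's' + 'i' + 's' = 'fgsis'

fgsis
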